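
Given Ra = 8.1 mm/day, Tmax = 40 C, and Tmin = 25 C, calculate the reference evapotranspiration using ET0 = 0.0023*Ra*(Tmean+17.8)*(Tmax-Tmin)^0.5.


Tmean = (Tmax + Tmin)/2 = (40 + 25)/2 = 32.5
ET0 = 0.0023 * 8.1 * (32.5 + 17.8) * sqrt(40 - 25)
ET0 = 0.0023 * 8.1 * 50.3 * 3.872983

3.6293 mm/day


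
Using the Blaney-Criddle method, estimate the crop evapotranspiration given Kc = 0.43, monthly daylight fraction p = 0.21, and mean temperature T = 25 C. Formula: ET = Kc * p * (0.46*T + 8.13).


ET = Kc * p * (0.46*T + 8.13)
ET = 0.43 * 0.21 * (0.46*25 + 8.13)
ET = 0.43 * 0.21 * 19.6300

1.7726 mm/day


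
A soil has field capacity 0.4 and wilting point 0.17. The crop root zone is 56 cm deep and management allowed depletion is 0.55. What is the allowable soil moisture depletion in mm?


SMD = (FC - PWP) * d * MAD * 10
SMD = (0.4 - 0.17) * 56 * 0.55 * 10
SMD = 0.2300 * 56 * 0.55 * 10

70.8400 mm


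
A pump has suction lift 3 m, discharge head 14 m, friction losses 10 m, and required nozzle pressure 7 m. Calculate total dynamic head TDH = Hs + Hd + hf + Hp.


TDH = Hs + Hd + hf + Hp = 3 + 14 + 10 + 7 = 34

34 m


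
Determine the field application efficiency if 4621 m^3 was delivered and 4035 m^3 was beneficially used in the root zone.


Ea = V_root / V_field * 100 = 4035 / 4621 * 100 = 87.3188%

87.3188 %


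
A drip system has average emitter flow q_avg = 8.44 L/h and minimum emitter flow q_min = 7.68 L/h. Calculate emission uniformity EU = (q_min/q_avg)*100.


EU = (q_min/q_avg)*100 = (7.68/8.44)*100 = 90.9953%

90.9953 %


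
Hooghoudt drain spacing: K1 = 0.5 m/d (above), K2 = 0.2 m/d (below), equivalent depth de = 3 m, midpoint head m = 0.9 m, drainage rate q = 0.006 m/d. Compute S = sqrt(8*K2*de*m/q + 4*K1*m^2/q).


S^2 = 8*K2*de*m/q + 4*K1*m^2/q
S^2 = 8*0.2*3*0.9/0.006 + 4*0.5*0.9^2/0.006
S = sqrt(990.0000)

31.4643 m


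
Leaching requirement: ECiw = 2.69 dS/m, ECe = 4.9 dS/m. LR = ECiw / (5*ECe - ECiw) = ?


LR = ECiw / (5*ECe - ECiw)
LR = 2.69 / (5*4.9 - 2.69)
LR = 2.69 / 21.8100

0.1233


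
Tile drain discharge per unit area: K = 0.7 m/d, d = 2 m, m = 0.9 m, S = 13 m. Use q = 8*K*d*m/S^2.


q = 8*K*d*m/S^2
q = 8*0.7*2*0.9/13^2
q = 10.0800 / 169

0.0596 m/d


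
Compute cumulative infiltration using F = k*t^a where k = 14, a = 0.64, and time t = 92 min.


F = k * t^a = 14 * 92^0.64
F = 14 * 18.064428

252.9020 mm


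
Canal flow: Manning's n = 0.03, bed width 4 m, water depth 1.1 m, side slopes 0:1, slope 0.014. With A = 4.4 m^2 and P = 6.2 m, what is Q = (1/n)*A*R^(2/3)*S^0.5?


R = A/P = 4.4/6.2 = 0.709677
Q = (1/0.03) * 4.4 * 0.709677^(2/3) * 0.014^0.5

13.8071 m^3/s


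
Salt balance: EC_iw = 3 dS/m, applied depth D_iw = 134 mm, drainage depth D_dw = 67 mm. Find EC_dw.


EC_dw = EC_iw * D_iw / D_dw
EC_dw = 3 * 134 / 67
EC_dw = 402 / 67

6.0000 dS/m


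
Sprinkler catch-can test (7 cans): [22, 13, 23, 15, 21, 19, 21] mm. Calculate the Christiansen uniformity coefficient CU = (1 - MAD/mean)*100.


mean = 19.142857 mm
MAD = 2.979592 mm
CU = (1 - 2.979592/19.142857)*100

84.4350 %


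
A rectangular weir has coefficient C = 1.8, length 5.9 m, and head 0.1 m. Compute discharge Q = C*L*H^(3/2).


Q = C * L * H^(3/2) = 1.8 * 5.9 * 0.1^1.5 = 1.8 * 5.9 * 0.031623

0.3358 m^3/s


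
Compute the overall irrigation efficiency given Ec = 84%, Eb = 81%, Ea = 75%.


Ec = 0.84, Eb = 0.81, Ea = 0.75
E = 0.84 * 0.81 * 0.75 * 100 = 51.0300%

51.0300 %


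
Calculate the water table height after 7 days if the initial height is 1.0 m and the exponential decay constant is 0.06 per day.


m = m0 * exp(-k*t)
m = 1.0 * exp(-0.06 * 7)
m = 1.0 * exp(-0.4200)

0.6570 m


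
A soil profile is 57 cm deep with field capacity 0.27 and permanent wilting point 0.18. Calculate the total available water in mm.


AWC = (FC - PWP) * d * 10
AWC = (0.27 - 0.18) * 57 * 10
AWC = 0.0900 * 57 * 10

51.3000 mm


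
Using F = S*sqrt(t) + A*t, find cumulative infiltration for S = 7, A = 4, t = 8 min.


F = S*sqrt(t) + A*t
F = 7*sqrt(8) + 4*8
F = 7*2.828427 + 32

51.7990 mm


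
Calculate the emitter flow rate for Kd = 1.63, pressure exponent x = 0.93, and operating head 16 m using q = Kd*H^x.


q = Kd * H^x = 1.63 * 16^0.93 = 1.63 * 13.177456

21.4793 L/h


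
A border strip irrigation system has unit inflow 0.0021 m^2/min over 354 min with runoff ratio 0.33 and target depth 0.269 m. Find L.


L = q*t/((1+r)*Z)
L = 0.0021*354/((1+0.33)*0.269)
L = 0.7434/0.35777

2.0779 m


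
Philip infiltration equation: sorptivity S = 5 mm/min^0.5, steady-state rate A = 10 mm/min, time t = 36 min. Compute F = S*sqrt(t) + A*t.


F = S*sqrt(t) + A*t
F = 5*sqrt(36) + 10*36
F = 5*6.000000 + 360

390.0000 mm


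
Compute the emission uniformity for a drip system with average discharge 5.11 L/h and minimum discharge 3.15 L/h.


EU = (q_min/q_avg)*100 = (3.15/5.11)*100 = 61.6438%

61.6438 %


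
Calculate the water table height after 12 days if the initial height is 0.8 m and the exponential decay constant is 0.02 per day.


m = m0 * exp(-k*t)
m = 0.8 * exp(-0.02 * 12)
m = 0.8 * exp(-0.2400)

0.6293 m


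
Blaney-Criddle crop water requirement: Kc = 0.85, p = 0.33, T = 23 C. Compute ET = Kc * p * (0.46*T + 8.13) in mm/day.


ET = Kc * p * (0.46*T + 8.13)
ET = 0.85 * 0.33 * (0.46*23 + 8.13)
ET = 0.85 * 0.33 * 18.7100

5.2482 mm/day


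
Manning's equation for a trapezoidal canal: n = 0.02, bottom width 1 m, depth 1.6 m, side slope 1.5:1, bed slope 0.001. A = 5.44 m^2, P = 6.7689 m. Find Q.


R = A/P = 5.44/6.7689 = 0.803676
Q = (1/0.02) * 5.44 * 0.803676^(2/3) * 0.001^0.5

7.4351 m^3/s


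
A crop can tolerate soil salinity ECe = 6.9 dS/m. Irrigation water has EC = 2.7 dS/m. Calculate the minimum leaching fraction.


LR = ECiw / (5*ECe - ECiw)
LR = 2.7 / (5*6.9 - 2.7)
LR = 2.7 / 31.8000

0.0849


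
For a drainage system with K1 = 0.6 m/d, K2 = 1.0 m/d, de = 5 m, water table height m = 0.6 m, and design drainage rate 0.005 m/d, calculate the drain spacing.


S^2 = 8*K2*de*m/q + 4*K1*m^2/q
S^2 = 8*1.0*5*0.6/0.005 + 4*0.6*0.6^2/0.005
S = sqrt(4972.8000)

70.5181 m


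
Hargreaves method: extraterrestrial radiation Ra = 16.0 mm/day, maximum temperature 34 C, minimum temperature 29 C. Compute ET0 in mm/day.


Tmean = (Tmax + Tmin)/2 = (34 + 29)/2 = 31.5
ET0 = 0.0023 * 16.0 * (31.5 + 17.8) * sqrt(34 - 29)
ET0 = 0.0023 * 16.0 * 49.3 * 2.236068

4.0568 mm/day


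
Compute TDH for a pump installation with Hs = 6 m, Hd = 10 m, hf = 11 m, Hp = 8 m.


TDH = Hs + Hd + hf + Hp = 6 + 10 + 11 + 8 = 35

35 m


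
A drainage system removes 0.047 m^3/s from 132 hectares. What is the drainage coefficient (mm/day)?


DC = Q * 86400 / (A * 10000) * 1000
DC = 0.047 * 86400 / (132 * 10000) * 1000
DC = 4060800.0000 / 1320000

3.0764 mm/day


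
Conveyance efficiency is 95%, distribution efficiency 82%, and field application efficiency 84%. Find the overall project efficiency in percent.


Ec = 0.95, Eb = 0.82, Ea = 0.84
E = 0.95 * 0.82 * 0.84 * 100 = 65.4360%

65.4360 %


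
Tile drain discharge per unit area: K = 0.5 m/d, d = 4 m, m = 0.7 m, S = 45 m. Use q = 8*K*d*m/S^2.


q = 8*K*d*m/S^2
q = 8*0.5*4*0.7/45^2
q = 11.2000 / 2025

0.0055 m/d


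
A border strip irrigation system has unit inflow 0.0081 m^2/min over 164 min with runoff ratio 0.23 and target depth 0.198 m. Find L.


L = q*t/((1+r)*Z)
L = 0.0081*164/((1+0.23)*0.198)
L = 1.3284/0.24354

5.4545 m


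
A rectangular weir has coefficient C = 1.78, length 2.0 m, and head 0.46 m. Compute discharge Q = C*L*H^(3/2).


Q = C * L * H^(3/2) = 1.78 * 2.0 * 0.46^1.5 = 1.78 * 2.0 * 0.311987

1.1107 m^3/s


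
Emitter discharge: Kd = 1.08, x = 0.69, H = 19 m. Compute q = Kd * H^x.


q = Kd * H^x = 1.08 * 19^0.69 = 1.08 * 7.626758

8.2369 L/h


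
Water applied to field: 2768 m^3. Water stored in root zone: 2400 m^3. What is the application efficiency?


Ea = V_root / V_field * 100 = 2400 / 2768 * 100 = 86.7052%

86.7052 %


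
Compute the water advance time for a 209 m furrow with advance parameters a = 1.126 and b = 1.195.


t = (L/a)^(1/b)
t = (209/1.126)^(1/1.195)
t = 185.612789^(1/1.195)

79.1438 min


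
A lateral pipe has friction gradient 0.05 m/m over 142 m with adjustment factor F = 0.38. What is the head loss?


hf = J * L * F = 0.05 * 142 * 0.38 = 2.6980 m

2.6980 m


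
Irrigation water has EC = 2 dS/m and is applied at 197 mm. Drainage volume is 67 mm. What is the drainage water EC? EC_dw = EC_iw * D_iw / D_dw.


EC_dw = EC_iw * D_iw / D_dw
EC_dw = 2 * 197 / 67
EC_dw = 394 / 67

5.8806 dS/m


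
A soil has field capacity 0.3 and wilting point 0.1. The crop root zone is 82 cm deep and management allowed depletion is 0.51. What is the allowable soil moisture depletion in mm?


SMD = (FC - PWP) * d * MAD * 10
SMD = (0.3 - 0.1) * 82 * 0.51 * 10
SMD = 0.2000 * 82 * 0.51 * 10

83.6400 mm


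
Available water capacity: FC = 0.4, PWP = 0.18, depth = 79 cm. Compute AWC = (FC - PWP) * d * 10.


AWC = (FC - PWP) * d * 10
AWC = (0.4 - 0.18) * 79 * 10
AWC = 0.2200 * 79 * 10

173.8000 mm


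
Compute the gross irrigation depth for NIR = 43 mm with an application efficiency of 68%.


Ea = 68% = 0.68
GID = NIR / Ea = 43 / 0.68 = 63.2353 mm

63.2353 mm


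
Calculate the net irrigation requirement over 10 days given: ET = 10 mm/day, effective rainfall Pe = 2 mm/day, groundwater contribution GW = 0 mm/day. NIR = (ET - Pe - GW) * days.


Daily deficit = ET - Pe - GW = 10 - 2 - 0 = 8 mm/day
NIR = 8 * 10 = 80 mm

80.0000 mm


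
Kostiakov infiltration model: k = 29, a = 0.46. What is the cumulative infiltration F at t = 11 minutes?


F = k * t^a = 29 * 11^0.46
F = 29 * 3.013288

87.3854 mm


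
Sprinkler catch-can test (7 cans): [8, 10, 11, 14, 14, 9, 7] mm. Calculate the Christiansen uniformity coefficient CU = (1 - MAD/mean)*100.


mean = 10.428571 mm
MAD = 2.204082 mm
CU = (1 - 2.204082/10.428571)*100

78.8650 %


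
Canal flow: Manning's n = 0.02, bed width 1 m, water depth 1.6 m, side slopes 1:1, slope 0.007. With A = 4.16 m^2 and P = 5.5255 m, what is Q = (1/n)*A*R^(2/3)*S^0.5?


R = A/P = 4.16/5.5255 = 0.752873
Q = (1/0.02) * 4.16 * 0.752873^(2/3) * 0.007^0.5

14.4021 m^3/s


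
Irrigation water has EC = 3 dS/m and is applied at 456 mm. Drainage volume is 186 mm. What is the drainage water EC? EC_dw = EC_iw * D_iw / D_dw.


EC_dw = EC_iw * D_iw / D_dw
EC_dw = 3 * 456 / 186
EC_dw = 1368 / 186

7.3548 dS/m


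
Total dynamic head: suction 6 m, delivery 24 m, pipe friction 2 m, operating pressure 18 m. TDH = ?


TDH = Hs + Hd + hf + Hp = 6 + 24 + 2 + 18 = 50

50 m


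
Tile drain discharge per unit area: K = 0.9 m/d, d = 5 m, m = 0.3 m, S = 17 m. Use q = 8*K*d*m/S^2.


q = 8*K*d*m/S^2
q = 8*0.9*5*0.3/17^2
q = 10.8000 / 289

0.0374 m/d


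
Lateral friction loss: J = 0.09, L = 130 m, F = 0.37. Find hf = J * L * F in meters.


hf = J * L * F = 0.09 * 130 * 0.37 = 4.3290 m

4.3290 m


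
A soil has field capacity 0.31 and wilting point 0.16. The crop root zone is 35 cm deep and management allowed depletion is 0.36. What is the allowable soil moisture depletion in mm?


SMD = (FC - PWP) * d * MAD * 10
SMD = (0.31 - 0.16) * 35 * 0.36 * 10
SMD = 0.1500 * 35 * 0.36 * 10

18.9000 mm


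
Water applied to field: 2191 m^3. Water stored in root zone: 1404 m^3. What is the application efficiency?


Ea = V_root / V_field * 100 = 1404 / 2191 * 100 = 64.0803%

64.0803 %


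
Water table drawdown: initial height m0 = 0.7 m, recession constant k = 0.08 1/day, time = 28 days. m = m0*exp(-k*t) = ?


m = m0 * exp(-k*t)
m = 0.7 * exp(-0.08 * 28)
m = 0.7 * exp(-2.2400)

0.0745 m


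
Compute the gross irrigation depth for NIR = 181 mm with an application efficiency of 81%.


Ea = 81% = 0.81
GID = NIR / Ea = 181 / 0.81 = 223.4568 mm

223.4568 mm


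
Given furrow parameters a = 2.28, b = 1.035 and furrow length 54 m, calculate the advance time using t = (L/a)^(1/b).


t = (L/a)^(1/b)
t = (54/2.28)^(1/1.035)
t = 23.684211^(1/1.035)

21.2804 min


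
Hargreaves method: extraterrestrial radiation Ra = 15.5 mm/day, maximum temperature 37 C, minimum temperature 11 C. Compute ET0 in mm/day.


Tmean = (Tmax + Tmin)/2 = (37 + 11)/2 = 24.0
ET0 = 0.0023 * 15.5 * (24.0 + 17.8) * sqrt(37 - 11)
ET0 = 0.0023 * 15.5 * 41.8 * 5.099020

7.5984 mm/day


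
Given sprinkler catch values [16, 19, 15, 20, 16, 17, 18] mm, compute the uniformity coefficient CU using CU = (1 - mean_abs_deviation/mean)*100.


mean = 17.285714 mm
MAD = 1.469388 mm
CU = (1 - 1.469388/17.285714)*100

91.4994 %


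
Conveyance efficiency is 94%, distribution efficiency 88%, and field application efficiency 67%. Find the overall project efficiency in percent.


Ec = 0.94, Eb = 0.88, Ea = 0.67
E = 0.94 * 0.88 * 0.67 * 100 = 55.4224%

55.4224 %


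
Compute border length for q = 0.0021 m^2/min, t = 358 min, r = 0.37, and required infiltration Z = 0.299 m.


L = q*t/((1+r)*Z)
L = 0.0021*358/((1+0.37)*0.299)
L = 0.7518/0.40963

1.8353 m


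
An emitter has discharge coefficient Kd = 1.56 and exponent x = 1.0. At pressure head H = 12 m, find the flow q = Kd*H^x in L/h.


q = Kd * H^x = 1.56 * 12^1.0 = 1.56 * 12.000000

18.7200 L/h


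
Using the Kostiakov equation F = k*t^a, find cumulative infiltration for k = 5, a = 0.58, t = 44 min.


F = k * t^a = 5 * 44^0.58
F = 5 * 8.978474

44.8924 mm


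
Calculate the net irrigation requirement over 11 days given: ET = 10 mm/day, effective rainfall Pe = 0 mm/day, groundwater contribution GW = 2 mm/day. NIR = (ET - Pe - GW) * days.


Daily deficit = ET - Pe - GW = 10 - 0 - 2 = 8 mm/day
NIR = 8 * 11 = 88 mm

88.0000 mm


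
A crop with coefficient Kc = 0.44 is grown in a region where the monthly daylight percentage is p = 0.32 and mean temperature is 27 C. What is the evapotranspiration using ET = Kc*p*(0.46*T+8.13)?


ET = Kc * p * (0.46*T + 8.13)
ET = 0.44 * 0.32 * (0.46*27 + 8.13)
ET = 0.44 * 0.32 * 20.5500

2.8934 mm/day


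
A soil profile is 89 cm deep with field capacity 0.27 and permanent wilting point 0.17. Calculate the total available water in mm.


AWC = (FC - PWP) * d * 10
AWC = (0.27 - 0.17) * 89 * 10
AWC = 0.1000 * 89 * 10

89.0000 mm


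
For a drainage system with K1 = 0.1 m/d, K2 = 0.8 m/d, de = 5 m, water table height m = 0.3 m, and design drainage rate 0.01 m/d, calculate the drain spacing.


S^2 = 8*K2*de*m/q + 4*K1*m^2/q
S^2 = 8*0.8*5*0.3/0.01 + 4*0.1*0.3^2/0.01
S = sqrt(963.6000)

31.0419 m


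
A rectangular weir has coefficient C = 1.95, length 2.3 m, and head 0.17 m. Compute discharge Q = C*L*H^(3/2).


Q = C * L * H^(3/2) = 1.95 * 2.3 * 0.17^1.5 = 1.95 * 2.3 * 0.070093

0.3144 m^3/s


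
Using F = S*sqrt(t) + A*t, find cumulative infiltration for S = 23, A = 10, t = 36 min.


F = S*sqrt(t) + A*t
F = 23*sqrt(36) + 10*36
F = 23*6.000000 + 360

498.0000 mm


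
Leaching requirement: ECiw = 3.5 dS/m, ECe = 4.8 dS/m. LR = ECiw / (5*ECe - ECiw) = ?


LR = ECiw / (5*ECe - ECiw)
LR = 3.5 / (5*4.8 - 3.5)
LR = 3.5 / 20.5000

0.1707


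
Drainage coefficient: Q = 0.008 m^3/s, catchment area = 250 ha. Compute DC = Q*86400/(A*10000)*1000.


DC = Q * 86400 / (A * 10000) * 1000
DC = 0.008 * 86400 / (250 * 10000) * 1000
DC = 691200.0000 / 2500000

0.2765 mm/day


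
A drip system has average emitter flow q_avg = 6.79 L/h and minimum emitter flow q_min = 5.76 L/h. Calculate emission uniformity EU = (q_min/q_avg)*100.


EU = (q_min/q_avg)*100 = (5.76/6.79)*100 = 84.8306%

84.8306 %


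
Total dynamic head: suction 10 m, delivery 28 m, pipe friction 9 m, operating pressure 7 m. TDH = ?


TDH = Hs + Hd + hf + Hp = 10 + 28 + 9 + 7 = 54

54 m


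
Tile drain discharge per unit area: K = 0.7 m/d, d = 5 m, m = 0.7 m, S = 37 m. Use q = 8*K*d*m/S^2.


q = 8*K*d*m/S^2
q = 8*0.7*5*0.7/37^2
q = 19.6000 / 1369

0.0143 m/d


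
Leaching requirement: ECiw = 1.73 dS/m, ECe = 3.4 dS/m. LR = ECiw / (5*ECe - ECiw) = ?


LR = ECiw / (5*ECe - ECiw)
LR = 1.73 / (5*3.4 - 1.73)
LR = 1.73 / 15.2700

0.1133


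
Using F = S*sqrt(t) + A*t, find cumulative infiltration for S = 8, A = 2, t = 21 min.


F = S*sqrt(t) + A*t
F = 8*sqrt(21) + 2*21
F = 8*4.582576 + 42

78.6606 mm


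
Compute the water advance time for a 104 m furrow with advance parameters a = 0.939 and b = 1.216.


t = (L/a)^(1/b)
t = (104/0.939)^(1/1.216)
t = 110.756124^(1/1.216)

47.9980 min


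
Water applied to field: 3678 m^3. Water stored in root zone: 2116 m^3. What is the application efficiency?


Ea = V_root / V_field * 100 = 2116 / 3678 * 100 = 57.5313%

57.5313 %


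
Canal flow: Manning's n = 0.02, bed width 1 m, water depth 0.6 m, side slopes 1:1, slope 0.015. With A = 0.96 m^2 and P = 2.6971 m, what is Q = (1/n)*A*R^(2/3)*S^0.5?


R = A/P = 0.96/2.6971 = 0.355938
Q = (1/0.02) * 0.96 * 0.355938^(2/3) * 0.015^0.5

2.9526 m^3/s


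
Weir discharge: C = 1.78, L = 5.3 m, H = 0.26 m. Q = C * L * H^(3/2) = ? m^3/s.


Q = C * L * H^(3/2) = 1.78 * 5.3 * 0.26^1.5 = 1.78 * 5.3 * 0.132575

1.2507 m^3/s


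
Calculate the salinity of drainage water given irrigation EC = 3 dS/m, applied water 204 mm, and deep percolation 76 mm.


EC_dw = EC_iw * D_iw / D_dw
EC_dw = 3 * 204 / 76
EC_dw = 612 / 76

8.0526 dS/m


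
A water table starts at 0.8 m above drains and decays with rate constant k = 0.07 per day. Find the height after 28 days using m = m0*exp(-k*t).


m = m0 * exp(-k*t)
m = 0.8 * exp(-0.07 * 28)
m = 0.8 * exp(-1.9600)

0.1127 m


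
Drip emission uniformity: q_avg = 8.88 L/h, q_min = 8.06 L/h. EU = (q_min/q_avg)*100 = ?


EU = (q_min/q_avg)*100 = (8.06/8.88)*100 = 90.7658%

90.7658 %


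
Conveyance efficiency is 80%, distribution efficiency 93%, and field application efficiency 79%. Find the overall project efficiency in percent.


Ec = 0.8, Eb = 0.93, Ea = 0.79
E = 0.8 * 0.93 * 0.79 * 100 = 58.7760%

58.7760 %


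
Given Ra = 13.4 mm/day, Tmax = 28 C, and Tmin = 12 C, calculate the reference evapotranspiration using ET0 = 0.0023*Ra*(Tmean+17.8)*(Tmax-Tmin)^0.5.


Tmean = (Tmax + Tmin)/2 = (28 + 12)/2 = 20.0
ET0 = 0.0023 * 13.4 * (20.0 + 17.8) * sqrt(28 - 12)
ET0 = 0.0023 * 13.4 * 37.8 * 4.000000

4.6600 mm/day


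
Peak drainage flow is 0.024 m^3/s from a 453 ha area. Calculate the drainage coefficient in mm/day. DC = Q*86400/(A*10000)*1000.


DC = Q * 86400 / (A * 10000) * 1000
DC = 0.024 * 86400 / (453 * 10000) * 1000
DC = 2073600.0000 / 4530000

0.4577 mm/day


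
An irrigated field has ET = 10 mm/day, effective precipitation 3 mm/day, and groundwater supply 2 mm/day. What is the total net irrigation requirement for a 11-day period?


Daily deficit = ET - Pe - GW = 10 - 3 - 2 = 5 mm/day
NIR = 5 * 11 = 55 mm

55.0000 mm


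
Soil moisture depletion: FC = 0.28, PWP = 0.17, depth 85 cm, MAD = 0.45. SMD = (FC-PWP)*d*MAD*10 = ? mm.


SMD = (FC - PWP) * d * MAD * 10
SMD = (0.28 - 0.17) * 85 * 0.45 * 10
SMD = 0.1100 * 85 * 0.45 * 10

42.0750 mm


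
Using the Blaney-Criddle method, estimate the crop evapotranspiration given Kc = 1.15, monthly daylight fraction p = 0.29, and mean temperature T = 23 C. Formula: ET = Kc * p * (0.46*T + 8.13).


ET = Kc * p * (0.46*T + 8.13)
ET = 1.15 * 0.29 * (0.46*23 + 8.13)
ET = 1.15 * 0.29 * 18.7100

6.2398 mm/day


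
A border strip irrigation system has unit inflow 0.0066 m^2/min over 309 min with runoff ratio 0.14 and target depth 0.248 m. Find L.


L = q*t/((1+r)*Z)
L = 0.0066*309/((1+0.14)*0.248)
L = 2.0394/0.28272

7.2135 m


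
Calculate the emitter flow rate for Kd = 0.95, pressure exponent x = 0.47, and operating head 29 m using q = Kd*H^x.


q = Kd * H^x = 0.95 * 29^0.47 = 0.95 * 4.867736

4.6243 L/h


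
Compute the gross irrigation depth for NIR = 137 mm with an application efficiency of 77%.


Ea = 77% = 0.77
GID = NIR / Ea = 137 / 0.77 = 177.9221 mm

177.9221 mm


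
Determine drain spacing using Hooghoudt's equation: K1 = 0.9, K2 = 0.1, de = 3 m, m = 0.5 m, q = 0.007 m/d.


S^2 = 8*K2*de*m/q + 4*K1*m^2/q
S^2 = 8*0.1*3*0.5/0.007 + 4*0.9*0.5^2/0.007
S = sqrt(300.0000)

17.3205 m


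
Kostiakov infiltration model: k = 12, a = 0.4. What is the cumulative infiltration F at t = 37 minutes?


F = k * t^a = 12 * 37^0.4
F = 12 * 4.239169

50.8700 mm


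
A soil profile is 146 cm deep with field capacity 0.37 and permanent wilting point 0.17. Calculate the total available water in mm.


AWC = (FC - PWP) * d * 10
AWC = (0.37 - 0.17) * 146 * 10
AWC = 0.2000 * 146 * 10

292.0000 mm


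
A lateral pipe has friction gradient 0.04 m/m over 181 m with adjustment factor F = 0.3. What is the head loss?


hf = J * L * F = 0.04 * 181 * 0.3 = 2.1720 m

2.1720 m


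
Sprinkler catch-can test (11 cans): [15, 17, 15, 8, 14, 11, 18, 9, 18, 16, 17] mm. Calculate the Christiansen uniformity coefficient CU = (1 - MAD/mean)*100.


mean = 14.363636 mm
MAD = 2.809917 mm
CU = (1 - 2.809917/14.363636)*100

80.4373 %


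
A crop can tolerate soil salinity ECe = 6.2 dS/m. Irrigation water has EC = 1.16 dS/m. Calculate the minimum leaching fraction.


LR = ECiw / (5*ECe - ECiw)
LR = 1.16 / (5*6.2 - 1.16)
LR = 1.16 / 29.8400

0.0389


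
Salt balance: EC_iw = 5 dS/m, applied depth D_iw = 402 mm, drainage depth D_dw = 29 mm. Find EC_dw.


EC_dw = EC_iw * D_iw / D_dw
EC_dw = 5 * 402 / 29
EC_dw = 2010 / 29

69.3103 dS/m


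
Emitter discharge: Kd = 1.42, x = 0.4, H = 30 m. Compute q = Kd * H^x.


q = Kd * H^x = 1.42 * 30^0.4 = 1.42 * 3.898060

5.5352 L/h


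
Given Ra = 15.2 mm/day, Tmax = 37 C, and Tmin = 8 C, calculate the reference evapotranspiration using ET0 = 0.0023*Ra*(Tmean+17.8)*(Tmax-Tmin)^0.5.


Tmean = (Tmax + Tmin)/2 = (37 + 8)/2 = 22.5
ET0 = 0.0023 * 15.2 * (22.5 + 17.8) * sqrt(37 - 8)
ET0 = 0.0023 * 15.2 * 40.3 * 5.385165

7.5871 mm/day


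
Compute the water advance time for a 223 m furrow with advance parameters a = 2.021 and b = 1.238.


t = (L/a)^(1/b)
t = (223/2.021)^(1/1.238)
t = 110.341415^(1/1.238)

44.6716 min


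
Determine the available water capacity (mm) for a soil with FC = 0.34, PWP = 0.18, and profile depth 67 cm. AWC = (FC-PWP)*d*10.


AWC = (FC - PWP) * d * 10
AWC = (0.34 - 0.18) * 67 * 10
AWC = 0.1600 * 67 * 10

107.2000 mm


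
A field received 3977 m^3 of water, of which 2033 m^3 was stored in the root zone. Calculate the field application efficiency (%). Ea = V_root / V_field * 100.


Ea = V_root / V_field * 100 = 2033 / 3977 * 100 = 51.1189%

51.1189 %


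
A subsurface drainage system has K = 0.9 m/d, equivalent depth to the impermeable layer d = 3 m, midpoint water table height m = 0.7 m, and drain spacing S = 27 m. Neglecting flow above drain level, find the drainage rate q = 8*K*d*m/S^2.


q = 8*K*d*m/S^2
q = 8*0.9*3*0.7/27^2
q = 15.1200 / 729

0.0207 m/d


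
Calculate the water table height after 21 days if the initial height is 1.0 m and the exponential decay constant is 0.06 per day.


m = m0 * exp(-k*t)
m = 1.0 * exp(-0.06 * 21)
m = 1.0 * exp(-1.2600)

0.2837 m


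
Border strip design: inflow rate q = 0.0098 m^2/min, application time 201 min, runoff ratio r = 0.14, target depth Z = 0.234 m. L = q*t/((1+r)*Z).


L = q*t/((1+r)*Z)
L = 0.0098*201/((1+0.14)*0.234)
L = 1.9698/0.26676

7.3842 m


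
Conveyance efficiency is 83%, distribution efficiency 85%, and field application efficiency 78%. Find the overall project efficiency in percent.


Ec = 0.83, Eb = 0.85, Ea = 0.78
E = 0.83 * 0.85 * 0.78 * 100 = 55.0290%

55.0290 %


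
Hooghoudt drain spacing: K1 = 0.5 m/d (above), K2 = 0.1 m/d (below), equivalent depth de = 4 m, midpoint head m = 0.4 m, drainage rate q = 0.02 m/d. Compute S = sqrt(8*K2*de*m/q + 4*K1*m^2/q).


S^2 = 8*K2*de*m/q + 4*K1*m^2/q
S^2 = 8*0.1*4*0.4/0.02 + 4*0.5*0.4^2/0.02
S = sqrt(80.0000)

8.9443 m


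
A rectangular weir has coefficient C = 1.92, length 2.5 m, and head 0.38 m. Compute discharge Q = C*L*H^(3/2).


Q = C * L * H^(3/2) = 1.92 * 2.5 * 0.38^1.5 = 1.92 * 2.5 * 0.234248

1.1244 m^3/s


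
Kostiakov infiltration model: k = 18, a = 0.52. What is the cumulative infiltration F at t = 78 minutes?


F = k * t^a = 18 * 78^0.52
F = 18 * 9.635831

173.4450 mm


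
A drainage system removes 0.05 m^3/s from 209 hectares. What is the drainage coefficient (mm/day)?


DC = Q * 86400 / (A * 10000) * 1000
DC = 0.05 * 86400 / (209 * 10000) * 1000
DC = 4320000.0000 / 2090000

2.0670 mm/day


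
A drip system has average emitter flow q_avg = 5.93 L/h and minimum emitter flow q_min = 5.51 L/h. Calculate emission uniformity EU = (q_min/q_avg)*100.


EU = (q_min/q_avg)*100 = (5.51/5.93)*100 = 92.9174%

92.9174 %


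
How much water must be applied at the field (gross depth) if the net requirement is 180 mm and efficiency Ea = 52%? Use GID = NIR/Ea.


Ea = 52% = 0.52
GID = NIR / Ea = 180 / 0.52 = 346.1538 mm

346.1538 mm


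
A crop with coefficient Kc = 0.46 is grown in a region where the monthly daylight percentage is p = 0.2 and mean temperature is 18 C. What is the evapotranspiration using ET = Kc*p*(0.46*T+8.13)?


ET = Kc * p * (0.46*T + 8.13)
ET = 0.46 * 0.2 * (0.46*18 + 8.13)
ET = 0.46 * 0.2 * 16.4100

1.5097 mm/day


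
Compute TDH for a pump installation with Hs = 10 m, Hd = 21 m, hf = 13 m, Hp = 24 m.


TDH = Hs + Hd + hf + Hp = 10 + 21 + 13 + 24 = 68

68 m


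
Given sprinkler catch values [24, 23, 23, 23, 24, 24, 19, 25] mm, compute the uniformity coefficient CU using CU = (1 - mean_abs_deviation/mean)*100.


mean = 23.125000 mm
MAD = 1.125000 mm
CU = (1 - 1.125000/23.125000)*100

95.1351 %


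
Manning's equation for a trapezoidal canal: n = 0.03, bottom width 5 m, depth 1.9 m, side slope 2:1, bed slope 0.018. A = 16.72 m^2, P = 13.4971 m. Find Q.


R = A/P = 16.72/13.4971 = 1.238785
Q = (1/0.03) * 16.72 * 1.238785^(2/3) * 0.018^0.5

86.2479 m^3/s


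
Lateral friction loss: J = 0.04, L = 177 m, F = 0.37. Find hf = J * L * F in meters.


hf = J * L * F = 0.04 * 177 * 0.37 = 2.6196 m

2.6196 m


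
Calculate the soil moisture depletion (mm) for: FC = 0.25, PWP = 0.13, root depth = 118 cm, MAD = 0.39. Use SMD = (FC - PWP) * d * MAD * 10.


SMD = (FC - PWP) * d * MAD * 10
SMD = (0.25 - 0.13) * 118 * 0.39 * 10
SMD = 0.1200 * 118 * 0.39 * 10

55.2240 mm


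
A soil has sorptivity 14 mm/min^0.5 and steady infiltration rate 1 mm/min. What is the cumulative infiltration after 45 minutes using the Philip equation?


F = S*sqrt(t) + A*t
F = 14*sqrt(45) + 1*45
F = 14*6.708204 + 45

138.9149 mm


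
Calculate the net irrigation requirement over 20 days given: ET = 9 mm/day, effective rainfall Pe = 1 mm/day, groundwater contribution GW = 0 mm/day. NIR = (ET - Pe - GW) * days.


Daily deficit = ET - Pe - GW = 9 - 1 - 0 = 8 mm/day
NIR = 8 * 20 = 160 mm

160.0000 mm


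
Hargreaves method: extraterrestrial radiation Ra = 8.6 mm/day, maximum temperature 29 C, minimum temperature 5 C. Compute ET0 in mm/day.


Tmean = (Tmax + Tmin)/2 = (29 + 5)/2 = 17.0
ET0 = 0.0023 * 8.6 * (17.0 + 17.8) * sqrt(29 - 5)
ET0 = 0.0023 * 8.6 * 34.8 * 4.898979

3.3722 mm/day


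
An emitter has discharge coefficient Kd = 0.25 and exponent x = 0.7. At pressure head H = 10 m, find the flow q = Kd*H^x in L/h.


q = Kd * H^x = 0.25 * 10^0.7 = 0.25 * 5.011872

1.2530 L/h


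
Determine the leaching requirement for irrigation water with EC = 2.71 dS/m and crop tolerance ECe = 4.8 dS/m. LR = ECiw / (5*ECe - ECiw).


LR = ECiw / (5*ECe - ECiw)
LR = 2.71 / (5*4.8 - 2.71)
LR = 2.71 / 21.2900

0.1273


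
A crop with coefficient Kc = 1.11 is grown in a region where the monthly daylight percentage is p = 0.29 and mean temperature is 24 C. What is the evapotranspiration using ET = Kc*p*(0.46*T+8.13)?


ET = Kc * p * (0.46*T + 8.13)
ET = 1.11 * 0.29 * (0.46*24 + 8.13)
ET = 1.11 * 0.29 * 19.1700

6.1708 mm/day


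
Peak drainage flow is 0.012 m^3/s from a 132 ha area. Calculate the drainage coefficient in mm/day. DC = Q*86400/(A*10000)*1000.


DC = Q * 86400 / (A * 10000) * 1000
DC = 0.012 * 86400 / (132 * 10000) * 1000
DC = 1036800.0000 / 1320000

0.7855 mm/day


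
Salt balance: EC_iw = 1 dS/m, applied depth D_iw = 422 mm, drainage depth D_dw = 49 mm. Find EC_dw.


EC_dw = EC_iw * D_iw / D_dw
EC_dw = 1 * 422 / 49
EC_dw = 422 / 49

8.6122 dS/m


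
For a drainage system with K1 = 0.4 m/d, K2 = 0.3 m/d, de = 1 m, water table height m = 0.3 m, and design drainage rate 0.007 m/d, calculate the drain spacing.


S^2 = 8*K2*de*m/q + 4*K1*m^2/q
S^2 = 8*0.3*1*0.3/0.007 + 4*0.4*0.3^2/0.007
S = sqrt(123.4286)

11.1098 m


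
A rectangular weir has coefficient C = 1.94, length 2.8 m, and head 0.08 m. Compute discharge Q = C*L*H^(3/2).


Q = C * L * H^(3/2) = 1.94 * 2.8 * 0.08^1.5 = 1.94 * 2.8 * 0.022627

0.1229 m^3/s


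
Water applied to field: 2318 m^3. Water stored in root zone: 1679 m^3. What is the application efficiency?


Ea = V_root / V_field * 100 = 1679 / 2318 * 100 = 72.4331%

72.4331 %


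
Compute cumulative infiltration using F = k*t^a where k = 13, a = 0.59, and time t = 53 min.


F = k * t^a = 13 * 53^0.59
F = 13 * 10.406933

135.2901 mm


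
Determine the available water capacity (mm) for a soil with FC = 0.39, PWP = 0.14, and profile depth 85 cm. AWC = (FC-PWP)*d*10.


AWC = (FC - PWP) * d * 10
AWC = (0.39 - 0.14) * 85 * 10
AWC = 0.2500 * 85 * 10

212.5000 mm


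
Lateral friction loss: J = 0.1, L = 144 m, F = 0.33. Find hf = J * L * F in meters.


hf = J * L * F = 0.1 * 144 * 0.33 = 4.7520 m

4.7520 m


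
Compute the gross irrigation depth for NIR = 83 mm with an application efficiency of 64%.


Ea = 64% = 0.64
GID = NIR / Ea = 83 / 0.64 = 129.6875 mm

129.6875 mm


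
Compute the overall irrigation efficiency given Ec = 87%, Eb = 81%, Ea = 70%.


Ec = 0.87, Eb = 0.81, Ea = 0.7
E = 0.87 * 0.81 * 0.7 * 100 = 49.3290%

49.3290 %


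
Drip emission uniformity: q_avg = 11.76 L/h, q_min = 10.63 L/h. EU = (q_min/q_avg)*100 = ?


EU = (q_min/q_avg)*100 = (10.63/11.76)*100 = 90.3912%

90.3912 %


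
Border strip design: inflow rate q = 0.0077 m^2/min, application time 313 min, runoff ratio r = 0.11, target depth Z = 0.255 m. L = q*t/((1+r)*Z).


L = q*t/((1+r)*Z)
L = 0.0077*313/((1+0.11)*0.255)
L = 2.4101/0.28305

8.5148 m


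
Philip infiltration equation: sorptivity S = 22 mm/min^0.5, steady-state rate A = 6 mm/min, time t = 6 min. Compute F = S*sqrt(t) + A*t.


F = S*sqrt(t) + A*t
F = 22*sqrt(6) + 6*6
F = 22*2.449490 + 36

89.8888 mm


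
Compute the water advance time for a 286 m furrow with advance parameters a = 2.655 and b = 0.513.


t = (L/a)^(1/b)
t = (286/2.655)^(1/0.513)
t = 107.721281^(1/0.513)

9153.7992 min


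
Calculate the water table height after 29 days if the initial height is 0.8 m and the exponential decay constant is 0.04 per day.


m = m0 * exp(-k*t)
m = 0.8 * exp(-0.04 * 29)
m = 0.8 * exp(-1.1600)

0.2508 m


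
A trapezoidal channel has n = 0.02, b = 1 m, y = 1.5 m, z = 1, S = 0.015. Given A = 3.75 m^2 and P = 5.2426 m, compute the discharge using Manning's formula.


R = A/P = 3.75/5.2426 = 0.715294
Q = (1/0.02) * 3.75 * 0.715294^(2/3) * 0.015^0.5

18.3669 m^3/s


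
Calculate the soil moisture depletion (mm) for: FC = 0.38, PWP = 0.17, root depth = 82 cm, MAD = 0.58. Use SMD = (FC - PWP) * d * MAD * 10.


SMD = (FC - PWP) * d * MAD * 10
SMD = (0.38 - 0.17) * 82 * 0.58 * 10
SMD = 0.2100 * 82 * 0.58 * 10

99.8760 mm


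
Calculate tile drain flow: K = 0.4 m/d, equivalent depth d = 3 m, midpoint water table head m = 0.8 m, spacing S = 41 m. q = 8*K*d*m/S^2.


q = 8*K*d*m/S^2
q = 8*0.4*3*0.8/41^2
q = 7.6800 / 1681

0.0046 m/d


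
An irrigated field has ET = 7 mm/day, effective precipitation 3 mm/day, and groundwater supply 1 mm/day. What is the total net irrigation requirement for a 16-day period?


Daily deficit = ET - Pe - GW = 7 - 3 - 1 = 3 mm/day
NIR = 3 * 16 = 48 mm

48.0000 mm


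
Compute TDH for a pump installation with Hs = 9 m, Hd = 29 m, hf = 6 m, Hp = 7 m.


TDH = Hs + Hd + hf + Hp = 9 + 29 + 6 + 7 = 51

51 m


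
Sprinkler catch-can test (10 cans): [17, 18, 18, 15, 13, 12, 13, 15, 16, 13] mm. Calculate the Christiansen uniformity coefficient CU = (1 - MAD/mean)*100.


mean = 15.000000 mm
MAD = 1.800000 mm
CU = (1 - 1.800000/15.000000)*100

88.0000 %


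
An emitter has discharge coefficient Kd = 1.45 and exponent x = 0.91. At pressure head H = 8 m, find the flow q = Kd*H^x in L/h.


q = Kd * H^x = 1.45 * 8^0.91 = 1.45 * 6.634556

9.6201 L/h


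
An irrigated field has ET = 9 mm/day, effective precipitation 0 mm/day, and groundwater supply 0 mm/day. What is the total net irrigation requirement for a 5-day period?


Daily deficit = ET - Pe - GW = 9 - 0 - 0 = 9 mm/day
NIR = 9 * 5 = 45 mm

45.0000 mm


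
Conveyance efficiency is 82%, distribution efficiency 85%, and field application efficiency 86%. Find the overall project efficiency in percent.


Ec = 0.82, Eb = 0.85, Ea = 0.86
E = 0.82 * 0.85 * 0.86 * 100 = 59.9420%

59.9420 %


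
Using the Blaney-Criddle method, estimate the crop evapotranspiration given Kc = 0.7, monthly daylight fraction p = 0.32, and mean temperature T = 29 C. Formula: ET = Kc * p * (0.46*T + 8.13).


ET = Kc * p * (0.46*T + 8.13)
ET = 0.7 * 0.32 * (0.46*29 + 8.13)
ET = 0.7 * 0.32 * 21.4700

4.8093 mm/day


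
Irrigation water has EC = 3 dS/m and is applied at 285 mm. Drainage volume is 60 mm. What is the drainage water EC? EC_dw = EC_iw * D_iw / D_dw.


EC_dw = EC_iw * D_iw / D_dw
EC_dw = 3 * 285 / 60
EC_dw = 855 / 60

14.2500 dS/m


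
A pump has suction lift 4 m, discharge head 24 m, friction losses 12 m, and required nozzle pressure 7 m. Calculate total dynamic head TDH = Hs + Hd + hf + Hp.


TDH = Hs + Hd + hf + Hp = 4 + 24 + 12 + 7 = 47

47 m


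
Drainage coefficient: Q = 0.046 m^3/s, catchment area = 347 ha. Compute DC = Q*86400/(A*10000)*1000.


DC = Q * 86400 / (A * 10000) * 1000
DC = 0.046 * 86400 / (347 * 10000) * 1000
DC = 3974400.0000 / 3470000

1.1454 mm/day


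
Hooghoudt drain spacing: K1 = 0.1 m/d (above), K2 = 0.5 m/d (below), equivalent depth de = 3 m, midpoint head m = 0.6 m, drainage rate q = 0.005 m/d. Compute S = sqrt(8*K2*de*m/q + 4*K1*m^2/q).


S^2 = 8*K2*de*m/q + 4*K1*m^2/q
S^2 = 8*0.5*3*0.6/0.005 + 4*0.1*0.6^2/0.005
S = sqrt(1468.8000)

38.3249 m


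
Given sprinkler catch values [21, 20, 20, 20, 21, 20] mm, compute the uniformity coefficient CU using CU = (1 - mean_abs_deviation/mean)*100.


mean = 20.333333 mm
MAD = 0.444444 mm
CU = (1 - 0.444444/20.333333)*100

97.8142 %


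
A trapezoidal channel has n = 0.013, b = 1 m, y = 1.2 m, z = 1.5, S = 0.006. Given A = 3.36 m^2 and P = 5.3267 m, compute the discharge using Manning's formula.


R = A/P = 3.36/5.3267 = 0.630785
Q = (1/0.013) * 3.36 * 0.630785^(2/3) * 0.006^0.5

14.7251 m^3/s


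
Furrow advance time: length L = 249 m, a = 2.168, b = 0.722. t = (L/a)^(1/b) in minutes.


t = (L/a)^(1/b)
t = (249/2.168)^(1/0.722)
t = 114.852399^(1/0.722)

713.4764 min


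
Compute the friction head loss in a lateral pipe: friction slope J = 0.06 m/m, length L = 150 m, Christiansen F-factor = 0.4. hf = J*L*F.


hf = J * L * F = 0.06 * 150 * 0.4 = 3.6000 m

3.6000 m


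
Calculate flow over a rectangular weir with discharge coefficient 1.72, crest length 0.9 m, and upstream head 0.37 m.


Q = C * L * H^(3/2) = 1.72 * 0.9 * 0.37^1.5 = 1.72 * 0.9 * 0.225062

0.3484 m^3/s


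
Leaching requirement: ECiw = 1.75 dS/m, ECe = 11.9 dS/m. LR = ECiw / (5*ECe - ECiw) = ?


LR = ECiw / (5*ECe - ECiw)
LR = 1.75 / (5*11.9 - 1.75)
LR = 1.75 / 57.7500

0.0303


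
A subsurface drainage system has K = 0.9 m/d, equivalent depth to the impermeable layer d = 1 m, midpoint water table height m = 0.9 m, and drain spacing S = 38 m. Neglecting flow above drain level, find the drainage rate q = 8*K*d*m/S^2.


q = 8*K*d*m/S^2
q = 8*0.9*1*0.9/38^2
q = 6.4800 / 1444

0.0045 m/d


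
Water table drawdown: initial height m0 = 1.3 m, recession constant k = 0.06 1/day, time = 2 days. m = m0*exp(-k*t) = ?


m = m0 * exp(-k*t)
m = 1.3 * exp(-0.06 * 2)
m = 1.3 * exp(-0.1200)

1.1530 m


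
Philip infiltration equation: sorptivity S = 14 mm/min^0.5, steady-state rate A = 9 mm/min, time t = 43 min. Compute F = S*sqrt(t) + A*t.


F = S*sqrt(t) + A*t
F = 14*sqrt(43) + 9*43
F = 14*6.557439 + 387

478.8041 mm


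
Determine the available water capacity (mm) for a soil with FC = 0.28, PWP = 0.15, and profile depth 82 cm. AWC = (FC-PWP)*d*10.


AWC = (FC - PWP) * d * 10
AWC = (0.28 - 0.15) * 82 * 10
AWC = 0.1300 * 82 * 10

106.6000 mm


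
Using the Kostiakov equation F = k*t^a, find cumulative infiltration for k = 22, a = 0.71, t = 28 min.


F = k * t^a = 22 * 28^0.71
F = 22 * 10.653252

234.3715 mm


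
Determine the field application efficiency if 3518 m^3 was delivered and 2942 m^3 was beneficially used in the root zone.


Ea = V_root / V_field * 100 = 2942 / 3518 * 100 = 83.6271%

83.6271 %


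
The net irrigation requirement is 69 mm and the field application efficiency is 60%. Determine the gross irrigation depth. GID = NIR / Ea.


Ea = 60% = 0.6
GID = NIR / Ea = 69 / 0.6 = 115.0000 mm

115.0000 mm


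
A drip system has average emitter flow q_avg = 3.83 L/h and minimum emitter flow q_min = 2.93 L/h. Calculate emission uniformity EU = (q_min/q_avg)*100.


EU = (q_min/q_avg)*100 = (2.93/3.83)*100 = 76.5013%

76.5013 %


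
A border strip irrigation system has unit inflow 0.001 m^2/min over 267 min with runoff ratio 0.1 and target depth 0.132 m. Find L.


L = q*t/((1+r)*Z)
L = 0.001*267/((1+0.1)*0.132)
L = 0.267/0.1452

1.8388 m


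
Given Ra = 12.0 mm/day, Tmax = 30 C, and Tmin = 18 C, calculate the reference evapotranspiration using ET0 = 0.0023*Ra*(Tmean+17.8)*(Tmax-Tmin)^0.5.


Tmean = (Tmax + Tmin)/2 = (30 + 18)/2 = 24.0
ET0 = 0.0023 * 12.0 * (24.0 + 17.8) * sqrt(30 - 18)
ET0 = 0.0023 * 12.0 * 41.8 * 3.464102

3.9965 mm/day


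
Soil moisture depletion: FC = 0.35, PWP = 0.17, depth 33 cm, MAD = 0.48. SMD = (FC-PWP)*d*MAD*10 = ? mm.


SMD = (FC - PWP) * d * MAD * 10
SMD = (0.35 - 0.17) * 33 * 0.48 * 10
SMD = 0.1800 * 33 * 0.48 * 10

28.5120 mm


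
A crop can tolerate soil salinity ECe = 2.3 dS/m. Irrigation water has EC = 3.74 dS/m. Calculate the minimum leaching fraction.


LR = ECiw / (5*ECe - ECiw)
LR = 3.74 / (5*2.3 - 3.74)
LR = 3.74 / 7.7600

0.4820


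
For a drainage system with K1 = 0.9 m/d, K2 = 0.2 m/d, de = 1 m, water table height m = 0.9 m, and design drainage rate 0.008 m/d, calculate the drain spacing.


S^2 = 8*K2*de*m/q + 4*K1*m^2/q
S^2 = 8*0.2*1*0.9/0.008 + 4*0.9*0.9^2/0.008
S = sqrt(544.5000)

23.3345 m


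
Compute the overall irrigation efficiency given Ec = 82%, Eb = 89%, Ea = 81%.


Ec = 0.82, Eb = 0.89, Ea = 0.81
E = 0.82 * 0.89 * 0.81 * 100 = 59.1138%

59.1138 %


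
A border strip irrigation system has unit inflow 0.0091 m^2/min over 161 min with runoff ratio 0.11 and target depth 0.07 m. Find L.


L = q*t/((1+r)*Z)
L = 0.0091*161/((1+0.11)*0.07)
L = 1.4651/0.0777

18.8559 m


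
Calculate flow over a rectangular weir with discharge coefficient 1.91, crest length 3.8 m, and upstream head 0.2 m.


Q = C * L * H^(3/2) = 1.91 * 3.8 * 0.2^1.5 = 1.91 * 3.8 * 0.089443

0.6492 m^3/s


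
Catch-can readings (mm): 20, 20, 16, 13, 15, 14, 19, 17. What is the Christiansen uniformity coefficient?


mean = 16.750000 mm
MAD = 2.250000 mm
CU = (1 - 2.250000/16.750000)*100

86.5672 %


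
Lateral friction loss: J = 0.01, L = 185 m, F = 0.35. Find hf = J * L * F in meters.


hf = J * L * F = 0.01 * 185 * 0.35 = 0.6475 m

0.6475 m
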